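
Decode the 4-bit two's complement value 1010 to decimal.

MSB is 1, so the value is negative. Find the magnitude:
1. Invert bits:  0101
2. Add 1:        0110  = 6
3. Apply sign:   -6

Answer: -6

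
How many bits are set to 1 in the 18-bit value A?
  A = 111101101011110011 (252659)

111101101011110011
1-bits at positions (from bit 0 = LSB): 0, 1, 4, 5, 6, 7, 9, 11, 12, 14, 15, 16, 17
Count = 13

Answer: 13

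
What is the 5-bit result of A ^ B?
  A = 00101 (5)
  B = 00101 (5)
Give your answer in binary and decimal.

Apply ^ to each column (1 where bits differ):
  00101
^ 00101
-------
  00000

Answer: 00000 (0)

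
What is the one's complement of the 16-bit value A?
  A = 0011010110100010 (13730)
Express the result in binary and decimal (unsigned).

Flip each bit (0->1, 1->0):
  0011010110100010
  1100101001011101

Answer: 1100101001011101 (51805)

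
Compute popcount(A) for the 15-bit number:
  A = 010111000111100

010111000111100
1-bits at positions (from bit 0 = LSB): 2, 3, 4, 5, 9, 10, 11, 13
Count = 8

Answer: 8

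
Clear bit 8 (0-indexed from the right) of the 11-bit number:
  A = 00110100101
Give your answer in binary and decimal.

Mask = ~(1 << 8) = 11011111111
Bit 8 of A is 1, so AND-ing with the mask clears it to 0.
  00110100101
& 11011111111
-------------
  00010100101

Answer: 00010100101 (165)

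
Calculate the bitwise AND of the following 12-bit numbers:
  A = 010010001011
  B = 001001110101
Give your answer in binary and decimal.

Apply & to each column (1 only where both bits are 1):
  010010001011
& 001001110101
--------------
  000000000001

Answer: 000000000001 (1)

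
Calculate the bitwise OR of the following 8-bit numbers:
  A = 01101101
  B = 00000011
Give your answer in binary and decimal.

Apply | to each column (1 where either bit is 1):
  01101101
| 00000011
----------
  01101111

Answer: 01101111 (111)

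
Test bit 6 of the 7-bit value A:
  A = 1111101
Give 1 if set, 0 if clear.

Bit 6 is the 7th from the right.
  1111101
  ^
That bit is 1.

Answer: 1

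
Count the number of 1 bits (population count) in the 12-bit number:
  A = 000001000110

000001000110
1-bits at positions (from bit 0 = LSB): 1, 2, 6
Count = 3

Answer: 3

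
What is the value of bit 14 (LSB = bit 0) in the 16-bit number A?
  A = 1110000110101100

Bit 14 is the 15th from the right.
  1110000110101100
   ^
That bit is 1.

Answer: 1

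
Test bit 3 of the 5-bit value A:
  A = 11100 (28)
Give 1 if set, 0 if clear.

Bit 3 is the 4th from the right.
  11100
   ^
That bit is 1.

Answer: 1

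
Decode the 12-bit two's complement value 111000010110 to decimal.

MSB is 1, so the value is negative. Find the magnitude:
1. Invert bits:  000111101001
2. Add 1:        000111101010  = 490
3. Apply sign:   -490

Answer: -490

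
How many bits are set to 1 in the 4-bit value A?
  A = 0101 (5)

0101
1-bits at positions (from bit 0 = LSB): 0, 2
Count = 2

Answer: 2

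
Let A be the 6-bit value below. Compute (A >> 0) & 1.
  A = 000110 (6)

Bit 0 is the 1st from the right.
  000110
       ^
That bit is 0.

Answer: 0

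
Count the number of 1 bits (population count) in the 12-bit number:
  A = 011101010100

011101010100
1-bits at positions (from bit 0 = LSB): 2, 4, 6, 8, 9, 10
Count = 6

Answer: 6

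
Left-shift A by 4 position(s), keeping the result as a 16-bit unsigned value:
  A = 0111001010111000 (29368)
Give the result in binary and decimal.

Shift left by 4: drop the top 4 bit(s), append 4 zero(s) on the right.
  0111001010111000  ->  discard [0111], keep [001010111000], append 0000
= 0010101110000000

Answer: 0010101110000000 (11136)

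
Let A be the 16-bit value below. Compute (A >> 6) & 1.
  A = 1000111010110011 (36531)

Bit 6 is the 7th from the right.
  1000111010110011
           ^
That bit is 0.

Answer: 0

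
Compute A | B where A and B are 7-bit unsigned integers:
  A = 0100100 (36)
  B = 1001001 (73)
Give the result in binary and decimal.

Apply | to each column (1 where either bit is 1):
  0100100
| 1001001
---------
  1101101

Answer: 1101101 (109)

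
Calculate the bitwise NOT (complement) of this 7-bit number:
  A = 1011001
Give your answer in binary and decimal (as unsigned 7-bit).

Flip each bit (0->1, 1->0):
  1011001
  0100110

Answer: 0100110 (38)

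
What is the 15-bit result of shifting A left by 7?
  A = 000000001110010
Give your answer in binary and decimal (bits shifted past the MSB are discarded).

Shift left by 7: drop the top 7 bit(s), append 7 zero(s) on the right.
  000000001110010  ->  discard [0000000], keep [01110010], append 0000000
= 011100100000000

Answer: 011100100000000 (14592)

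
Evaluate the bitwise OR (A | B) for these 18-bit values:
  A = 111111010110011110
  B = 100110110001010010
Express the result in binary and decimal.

Apply | to each column (1 where either bit is 1):
  111111010110011110
| 100110110001010010
--------------------
  111111110111011110

Answer: 111111110111011110 (261598)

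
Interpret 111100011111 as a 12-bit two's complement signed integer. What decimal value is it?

MSB is 1, so the value is negative. Find the magnitude:
1. Invert bits:  000011100000
2. Add 1:        000011100001  = 225
3. Apply sign:   -225

Answer: -225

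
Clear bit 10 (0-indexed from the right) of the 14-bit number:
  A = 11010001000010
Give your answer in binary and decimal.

Mask = ~(1 << 10) = 11101111111111
Bit 10 of A is 1, so AND-ing with the mask clears it to 0.
  11010001000010
& 11101111111111
----------------
  11000001000010

Answer: 11000001000010 (12354)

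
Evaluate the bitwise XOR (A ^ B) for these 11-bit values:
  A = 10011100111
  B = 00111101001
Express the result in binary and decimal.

Apply ^ to each column (1 where bits differ):
  10011100111
^ 00111101001
-------------
  10100001110

Answer: 10100001110 (1294)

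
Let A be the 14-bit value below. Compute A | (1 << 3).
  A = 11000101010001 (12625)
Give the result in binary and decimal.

Mask = 1 << 3 = 00000000001000
Bit 3 of A is 0, so OR-ing with the mask flips it to 1.
  11000101010001
| 00000000001000
----------------
  11000101011001

Answer: 11000101011001 (12633)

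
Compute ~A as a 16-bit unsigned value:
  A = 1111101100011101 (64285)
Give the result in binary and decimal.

Flip each bit (0->1, 1->0):
  1111101100011101
  0000010011100010

Answer: 0000010011100010 (1250)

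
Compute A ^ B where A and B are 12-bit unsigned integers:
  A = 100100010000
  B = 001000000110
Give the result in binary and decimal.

Apply ^ to each column (1 where bits differ):
  100100010000
^ 001000000110
--------------
  101100010110

Answer: 101100010110 (2838)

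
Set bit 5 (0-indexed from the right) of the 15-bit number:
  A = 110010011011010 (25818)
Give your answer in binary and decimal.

Mask = 1 << 5 = 000000000100000
Bit 5 of A is 0, so OR-ing with the mask flips it to 1.
  110010011011010
| 000000000100000
-----------------
  110010011111010

Answer: 110010011111010 (25850)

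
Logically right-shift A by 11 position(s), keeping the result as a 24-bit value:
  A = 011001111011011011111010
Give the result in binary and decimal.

Logical shift right by 11: drop the bottom 11 bit(s), prepend 11 zero(s) on the left.
  011001111011011011111010  ->  keep [0110011110110], discard [11011111010], prepend 00000000000
= 000000000000110011110110

Answer: 000000000000110011110110 (3318)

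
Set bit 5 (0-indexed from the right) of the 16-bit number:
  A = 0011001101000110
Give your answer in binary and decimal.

Mask = 1 << 5 = 0000000000100000
Bit 5 of A is 0, so OR-ing with the mask flips it to 1.
  0011001101000110
| 0000000000100000
------------------
  0011001101100110

Answer: 0011001101100110 (13158)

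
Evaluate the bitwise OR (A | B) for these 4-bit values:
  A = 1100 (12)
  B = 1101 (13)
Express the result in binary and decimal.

Apply | to each column (1 where either bit is 1):
  1100
| 1101
------
  1101

Answer: 1101 (13)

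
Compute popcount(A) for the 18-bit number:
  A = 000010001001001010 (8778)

000010001001001010
1-bits at positions (from bit 0 = LSB): 1, 3, 6, 9, 13
Count = 5

Answer: 5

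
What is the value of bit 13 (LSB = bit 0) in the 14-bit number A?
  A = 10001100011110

Bit 13 is the 14th from the right.
  10001100011110
  ^
That bit is 1.

Answer: 1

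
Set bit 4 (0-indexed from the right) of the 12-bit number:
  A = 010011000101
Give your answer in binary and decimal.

Mask = 1 << 4 = 000000010000
Bit 4 of A is 0, so OR-ing with the mask flips it to 1.
  010011000101
| 000000010000
--------------
  010011010101

Answer: 010011010101 (1237)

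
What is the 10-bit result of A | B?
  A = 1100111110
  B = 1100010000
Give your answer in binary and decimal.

Apply | to each column (1 where either bit is 1):
  1100111110
| 1100010000
------------
  1100111110

Answer: 1100111110 (830)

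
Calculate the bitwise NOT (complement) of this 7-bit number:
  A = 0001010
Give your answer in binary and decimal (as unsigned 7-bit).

Flip each bit (0->1, 1->0):
  0001010
  1110101

Answer: 1110101 (117)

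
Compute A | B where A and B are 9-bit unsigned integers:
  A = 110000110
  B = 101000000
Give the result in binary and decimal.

Apply | to each column (1 where either bit is 1):
  110000110
| 101000000
-----------
  111000110

Answer: 111000110 (454)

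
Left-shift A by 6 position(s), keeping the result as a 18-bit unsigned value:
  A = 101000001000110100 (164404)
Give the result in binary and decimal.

Shift left by 6: drop the top 6 bit(s), append 6 zero(s) on the right.
  101000001000110100  ->  discard [101000], keep [001000110100], append 000000
= 001000110100000000

Answer: 001000110100000000 (36096)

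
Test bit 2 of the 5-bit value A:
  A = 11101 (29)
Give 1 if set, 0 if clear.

Bit 2 is the 3rd from the right.
  11101
    ^
That bit is 1.

Answer: 1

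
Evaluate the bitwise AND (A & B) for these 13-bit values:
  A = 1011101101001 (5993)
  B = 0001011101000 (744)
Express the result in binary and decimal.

Apply & to each column (1 only where both bits are 1):
  1011101101001
& 0001011101000
---------------
  0001001101000

Answer: 0001001101000 (616)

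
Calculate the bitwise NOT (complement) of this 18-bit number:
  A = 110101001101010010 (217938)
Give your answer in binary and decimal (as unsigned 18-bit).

Flip each bit (0->1, 1->0):
  110101001101010010
  001010110010101101

Answer: 001010110010101101 (44205)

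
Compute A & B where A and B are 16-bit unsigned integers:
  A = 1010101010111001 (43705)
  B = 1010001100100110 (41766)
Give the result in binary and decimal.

Apply & to each column (1 only where both bits are 1):
  1010101010111001
& 1010001100100110
------------------
  1010001000100000

Answer: 1010001000100000 (41504)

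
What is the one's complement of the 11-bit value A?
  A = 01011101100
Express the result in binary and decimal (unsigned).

Flip each bit (0->1, 1->0):
  01011101100
  10100010011

Answer: 10100010011 (1299)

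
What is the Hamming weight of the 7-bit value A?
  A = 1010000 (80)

1010000
1-bits at positions (from bit 0 = LSB): 4, 6
Count = 2

Answer: 2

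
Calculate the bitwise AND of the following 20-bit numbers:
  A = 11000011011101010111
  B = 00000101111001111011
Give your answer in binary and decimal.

Apply & to each column (1 only where both bits are 1):
  11000011011101010111
& 00000101111001111011
----------------------
  00000001011001010011

Answer: 00000001011001010011 (5715)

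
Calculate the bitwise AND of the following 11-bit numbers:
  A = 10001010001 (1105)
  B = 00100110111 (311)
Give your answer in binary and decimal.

Apply & to each column (1 only where both bits are 1):
  10001010001
& 00100110111
-------------
  00000010001

Answer: 00000010001 (17)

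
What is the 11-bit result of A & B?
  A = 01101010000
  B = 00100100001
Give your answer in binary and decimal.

Apply & to each column (1 only where both bits are 1):
  01101010000
& 00100100001
-------------
  00100000000

Answer: 00100000000 (256)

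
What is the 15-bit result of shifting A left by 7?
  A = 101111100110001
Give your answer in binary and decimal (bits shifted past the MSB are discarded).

Shift left by 7: drop the top 7 bit(s), append 7 zero(s) on the right.
  101111100110001  ->  discard [1011111], keep [00110001], append 0000000
= 001100010000000

Answer: 001100010000000 (6272)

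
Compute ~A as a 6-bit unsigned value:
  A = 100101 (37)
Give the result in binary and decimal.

Flip each bit (0->1, 1->0):
  100101
  011010

Answer: 011010 (26)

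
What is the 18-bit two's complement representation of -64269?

1. Binary of +64269:  001111101100001101
2. Invert bits:     110000010011110010
3. Add 1:           110000010011110011

Answer: 110000010011110011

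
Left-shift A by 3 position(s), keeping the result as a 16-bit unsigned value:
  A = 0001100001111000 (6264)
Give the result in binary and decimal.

Shift left by 3: drop the top 3 bit(s), append 3 zero(s) on the right.
  0001100001111000  ->  discard [000], keep [1100001111000], append 000
= 1100001111000000

Answer: 1100001111000000 (50112)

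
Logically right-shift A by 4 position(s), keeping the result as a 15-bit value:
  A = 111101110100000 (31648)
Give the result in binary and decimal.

Logical shift right by 4: drop the bottom 4 bit(s), prepend 4 zero(s) on the left.
  111101110100000  ->  keep [11110111010], discard [0000], prepend 0000
= 000011110111010

Answer: 000011110111010 (1978)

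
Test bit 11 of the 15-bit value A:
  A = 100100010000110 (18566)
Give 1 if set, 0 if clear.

Bit 11 is the 12th from the right.
  100100010000110
     ^
That bit is 1.

Answer: 1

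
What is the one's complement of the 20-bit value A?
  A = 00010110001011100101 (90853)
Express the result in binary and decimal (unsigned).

Flip each bit (0->1, 1->0):
  00010110001011100101
  11101001110100011010

Answer: 11101001110100011010 (957722)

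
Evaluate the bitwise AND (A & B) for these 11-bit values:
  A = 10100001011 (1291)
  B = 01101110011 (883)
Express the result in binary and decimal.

Apply & to each column (1 only where both bits are 1):
  10100001011
& 01101110011
-------------
  00100000011

Answer: 00100000011 (259)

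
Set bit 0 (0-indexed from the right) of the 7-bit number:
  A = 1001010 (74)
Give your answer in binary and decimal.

Mask = 1 << 0 = 0000001
Bit 0 of A is 0, so OR-ing with the mask flips it to 1.
  1001010
| 0000001
---------
  1001011

Answer: 1001011 (75)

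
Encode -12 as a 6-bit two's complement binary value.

1. Binary of +12:  001100
2. Invert bits:     110011
3. Add 1:           110100

Answer: 110100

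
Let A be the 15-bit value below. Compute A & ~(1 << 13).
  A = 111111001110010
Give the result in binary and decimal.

Mask = ~(1 << 13) = 101111111111111
Bit 13 of A is 1, so AND-ing with the mask clears it to 0.
  111111001110010
& 101111111111111
-----------------
  101111001110010

Answer: 101111001110010 (24178)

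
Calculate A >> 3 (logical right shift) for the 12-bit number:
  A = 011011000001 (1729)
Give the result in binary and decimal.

Logical shift right by 3: drop the bottom 3 bit(s), prepend 3 zero(s) on the left.
  011011000001  ->  keep [011011000], discard [001], prepend 000
= 000011011000

Answer: 000011011000 (216)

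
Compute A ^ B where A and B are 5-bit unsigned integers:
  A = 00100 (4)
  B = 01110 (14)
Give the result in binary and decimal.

Apply ^ to each column (1 where bits differ):
  00100
^ 01110
-------
  01010

Answer: 01010 (10)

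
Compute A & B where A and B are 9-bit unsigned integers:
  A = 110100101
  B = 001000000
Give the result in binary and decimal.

Apply & to each column (1 only where both bits are 1):
  110100101
& 001000000
-----------
  000000000

Answer: 000000000 (0)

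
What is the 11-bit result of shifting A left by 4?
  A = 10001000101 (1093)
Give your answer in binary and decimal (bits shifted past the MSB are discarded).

Shift left by 4: drop the top 4 bit(s), append 4 zero(s) on the right.
  10001000101  ->  discard [1000], keep [1000101], append 0000
= 10001010000

Answer: 10001010000 (1104)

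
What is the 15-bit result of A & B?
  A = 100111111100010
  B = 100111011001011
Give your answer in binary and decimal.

Apply & to each column (1 only where both bits are 1):
  100111111100010
& 100111011001011
-----------------
  100111011000010

Answer: 100111011000010 (20162)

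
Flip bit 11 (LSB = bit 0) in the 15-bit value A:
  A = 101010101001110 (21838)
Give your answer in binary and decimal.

Mask = 1 << 11 = 000100000000000
Bit 11 of A is 0; XOR with the mask flips it to 1.
  101010101001110
^ 000100000000000
-----------------
  101110101001110

Answer: 101110101001110 (23886)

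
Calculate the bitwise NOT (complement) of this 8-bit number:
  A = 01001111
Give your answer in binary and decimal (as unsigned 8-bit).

Flip each bit (0->1, 1->0):
  01001111
  10110000

Answer: 10110000 (176)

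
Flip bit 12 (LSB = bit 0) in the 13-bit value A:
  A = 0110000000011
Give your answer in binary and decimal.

Mask = 1 << 12 = 1000000000000
Bit 12 of A is 0; XOR with the mask flips it to 1.
  0110000000011
^ 1000000000000
---------------
  1110000000011

Answer: 1110000000011 (7171)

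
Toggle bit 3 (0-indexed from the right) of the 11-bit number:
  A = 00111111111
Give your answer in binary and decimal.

Mask = 1 << 3 = 00000001000
Bit 3 of A is 1; XOR with the mask flips it to 0.
  00111111111
^ 00000001000
-------------
  00111110111

Answer: 00111110111 (503)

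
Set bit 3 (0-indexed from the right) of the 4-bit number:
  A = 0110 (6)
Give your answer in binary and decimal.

Mask = 1 << 3 = 1000
Bit 3 of A is 0, so OR-ing with the mask flips it to 1.
  0110
| 1000
------
  1110

Answer: 1110 (14)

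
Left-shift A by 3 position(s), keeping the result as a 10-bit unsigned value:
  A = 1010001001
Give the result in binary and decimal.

Shift left by 3: drop the top 3 bit(s), append 3 zero(s) on the right.
  1010001001  ->  discard [101], keep [0001001], append 000
= 0001001000

Answer: 0001001000 (72)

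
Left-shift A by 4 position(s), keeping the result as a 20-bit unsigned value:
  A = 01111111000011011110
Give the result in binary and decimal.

Shift left by 4: drop the top 4 bit(s), append 4 zero(s) on the right.
  01111111000011011110  ->  discard [0111], keep [1111000011011110], append 0000
= 11110000110111100000

Answer: 11110000110111100000 (986592)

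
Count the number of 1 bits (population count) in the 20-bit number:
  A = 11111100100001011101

11111100100001011101
1-bits at positions (from bit 0 = LSB): 0, 2, 3, 4, 6, 11, 14, 15, 16, 17, 18, 19
Count = 12

Answer: 12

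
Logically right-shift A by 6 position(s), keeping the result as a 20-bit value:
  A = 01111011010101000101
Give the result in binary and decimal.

Logical shift right by 6: drop the bottom 6 bit(s), prepend 6 zero(s) on the left.
  01111011010101000101  ->  keep [01111011010101], discard [000101], prepend 000000
= 00000001111011010101

Answer: 00000001111011010101 (7893)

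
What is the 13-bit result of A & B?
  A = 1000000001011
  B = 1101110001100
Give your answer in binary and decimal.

Apply & to each column (1 only where both bits are 1):
  1000000001011
& 1101110001100
---------------
  1000000001000

Answer: 1000000001000 (4104)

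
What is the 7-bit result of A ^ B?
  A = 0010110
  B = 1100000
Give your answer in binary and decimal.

Apply ^ to each column (1 where bits differ):
  0010110
^ 1100000
---------
  1110110

Answer: 1110110 (118)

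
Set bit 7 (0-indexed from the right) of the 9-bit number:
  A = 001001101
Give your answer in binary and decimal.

Mask = 1 << 7 = 010000000
Bit 7 of A is 0, so OR-ing with the mask flips it to 1.
  001001101
| 010000000
-----------
  011001101

Answer: 011001101 (205)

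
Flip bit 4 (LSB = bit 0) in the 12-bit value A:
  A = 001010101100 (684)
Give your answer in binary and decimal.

Mask = 1 << 4 = 000000010000
Bit 4 of A is 0; XOR with the mask flips it to 1.
  001010101100
^ 000000010000
--------------
  001010111100

Answer: 001010111100 (700)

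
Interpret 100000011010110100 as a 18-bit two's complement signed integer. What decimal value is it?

MSB is 1, so the value is negative. Find the magnitude:
1. Invert bits:  011111100101001011
2. Add 1:        011111100101001100  = 129356
3. Apply sign:   -129356

Answer: -129356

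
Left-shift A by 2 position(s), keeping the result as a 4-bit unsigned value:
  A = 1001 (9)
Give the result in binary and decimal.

Shift left by 2: drop the top 2 bit(s), append 2 zero(s) on the right.
  1001  ->  discard [10], keep [01], append 00
= 0100

Answer: 0100 (4)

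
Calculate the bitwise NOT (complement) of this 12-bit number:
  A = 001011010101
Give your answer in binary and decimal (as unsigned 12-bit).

Flip each bit (0->1, 1->0):
  001011010101
  110100101010

Answer: 110100101010 (3370)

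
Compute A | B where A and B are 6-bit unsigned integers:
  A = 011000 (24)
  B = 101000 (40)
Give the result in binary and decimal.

Apply | to each column (1 where either bit is 1):
  011000
| 101000
--------
  111000

Answer: 111000 (56)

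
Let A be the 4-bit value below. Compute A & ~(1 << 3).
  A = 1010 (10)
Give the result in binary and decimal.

Mask = ~(1 << 3) = 0111
Bit 3 of A is 1, so AND-ing with the mask clears it to 0.
  1010
& 0111
------
  0010

Answer: 0010 (2)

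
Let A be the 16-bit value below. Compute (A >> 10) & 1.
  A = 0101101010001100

Bit 10 is the 11th from the right.
  0101101010001100
       ^
That bit is 0.

Answer: 0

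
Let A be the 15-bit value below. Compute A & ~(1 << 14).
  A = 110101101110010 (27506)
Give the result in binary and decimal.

Mask = ~(1 << 14) = 011111111111111
Bit 14 of A is 1, so AND-ing with the mask clears it to 0.
  110101101110010
& 011111111111111
-----------------
  010101101110010

Answer: 010101101110010 (11122)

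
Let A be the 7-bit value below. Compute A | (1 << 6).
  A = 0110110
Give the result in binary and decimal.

Mask = 1 << 6 = 1000000
Bit 6 of A is 0, so OR-ing with the mask flips it to 1.
  0110110
| 1000000
---------
  1110110

Answer: 1110110 (118)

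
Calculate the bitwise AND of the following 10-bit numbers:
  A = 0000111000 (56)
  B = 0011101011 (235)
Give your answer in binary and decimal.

Apply & to each column (1 only where both bits are 1):
  0000111000
& 0011101011
------------
  0000101000

Answer: 0000101000 (40)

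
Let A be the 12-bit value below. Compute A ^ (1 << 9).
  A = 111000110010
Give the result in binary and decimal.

Mask = 1 << 9 = 001000000000
Bit 9 of A is 1; XOR with the mask flips it to 0.
  111000110010
^ 001000000000
--------------
  110000110010

Answer: 110000110010 (3122)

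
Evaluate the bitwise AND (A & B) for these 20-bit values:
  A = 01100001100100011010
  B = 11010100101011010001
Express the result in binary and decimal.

Apply & to each column (1 only where both bits are 1):
  01100001100100011010
& 11010100101011010001
----------------------
  01000000100000010000

Answer: 01000000100000010000 (264208)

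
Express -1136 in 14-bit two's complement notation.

1. Binary of +1136:  00010001110000
2. Invert bits:     11101110001111
3. Add 1:           11101110010000

Answer: 11101110010000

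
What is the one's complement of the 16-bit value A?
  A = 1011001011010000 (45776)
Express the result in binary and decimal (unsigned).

Flip each bit (0->1, 1->0):
  1011001011010000
  0100110100101111

Answer: 0100110100101111 (19759)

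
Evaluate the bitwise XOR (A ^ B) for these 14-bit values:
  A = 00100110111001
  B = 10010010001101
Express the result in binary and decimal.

Apply ^ to each column (1 where bits differ):
  00100110111001
^ 10010010001101
----------------
  10110100110100

Answer: 10110100110100 (11572)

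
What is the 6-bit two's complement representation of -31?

1. Binary of +31:  011111
2. Invert bits:     100000
3. Add 1:           100001

Answer: 100001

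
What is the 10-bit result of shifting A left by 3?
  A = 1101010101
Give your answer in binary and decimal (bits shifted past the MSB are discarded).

Shift left by 3: drop the top 3 bit(s), append 3 zero(s) on the right.
  1101010101  ->  discard [110], keep [1010101], append 000
= 1010101000

Answer: 1010101000 (680)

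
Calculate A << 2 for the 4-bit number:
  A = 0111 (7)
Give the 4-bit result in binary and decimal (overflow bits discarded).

Shift left by 2: drop the top 2 bit(s), append 2 zero(s) on the right.
  0111  ->  discard [01], keep [11], append 00
= 1100

Answer: 1100 (12)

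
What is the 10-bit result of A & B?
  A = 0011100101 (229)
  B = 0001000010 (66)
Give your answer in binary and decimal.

Apply & to each column (1 only where both bits are 1):
  0011100101
& 0001000010
------------
  0001000000

Answer: 0001000000 (64)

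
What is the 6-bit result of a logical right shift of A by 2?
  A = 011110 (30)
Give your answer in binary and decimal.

Logical shift right by 2: drop the bottom 2 bit(s), prepend 2 zero(s) on the left.
  011110  ->  keep [0111], discard [10], prepend 00
= 000111

Answer: 000111 (7)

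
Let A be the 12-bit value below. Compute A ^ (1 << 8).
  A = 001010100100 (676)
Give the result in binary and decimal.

Mask = 1 << 8 = 000100000000
Bit 8 of A is 0; XOR with the mask flips it to 1.
  001010100100
^ 000100000000
--------------
  001110100100

Answer: 001110100100 (932)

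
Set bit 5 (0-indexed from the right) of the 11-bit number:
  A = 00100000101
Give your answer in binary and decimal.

Mask = 1 << 5 = 00000100000
Bit 5 of A is 0, so OR-ing with the mask flips it to 1.
  00100000101
| 00000100000
-------------
  00100100101

Answer: 00100100101 (293)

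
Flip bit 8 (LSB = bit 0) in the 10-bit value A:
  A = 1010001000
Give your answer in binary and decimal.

Mask = 1 << 8 = 0100000000
Bit 8 of A is 0; XOR with the mask flips it to 1.
  1010001000
^ 0100000000
------------
  1110001000

Answer: 1110001000 (904)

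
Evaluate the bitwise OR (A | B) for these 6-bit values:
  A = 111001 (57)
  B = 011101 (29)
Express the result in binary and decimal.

Apply | to each column (1 where either bit is 1):
  111001
| 011101
--------
  111101

Answer: 111101 (61)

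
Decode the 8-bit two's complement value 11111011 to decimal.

MSB is 1, so the value is negative. Find the magnitude:
1. Invert bits:  00000100
2. Add 1:        00000101  = 5
3. Apply sign:   -5

Answer: -5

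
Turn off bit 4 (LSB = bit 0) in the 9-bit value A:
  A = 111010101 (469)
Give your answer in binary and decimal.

Mask = ~(1 << 4) = 111101111
Bit 4 of A is 1, so AND-ing with the mask clears it to 0.
  111010101
& 111101111
-----------
  111000101

Answer: 111000101 (453)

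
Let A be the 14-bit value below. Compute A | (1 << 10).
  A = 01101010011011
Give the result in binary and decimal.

Mask = 1 << 10 = 00010000000000
Bit 10 of A is 0, so OR-ing with the mask flips it to 1.
  01101010011011
| 00010000000000
----------------
  01111010011011

Answer: 01111010011011 (7835)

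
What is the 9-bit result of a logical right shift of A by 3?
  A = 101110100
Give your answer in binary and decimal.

Logical shift right by 3: drop the bottom 3 bit(s), prepend 3 zero(s) on the left.
  101110100  ->  keep [101110], discard [100], prepend 000
= 000101110

Answer: 000101110 (46)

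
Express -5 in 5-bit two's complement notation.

1. Binary of +5:  00101
2. Invert bits:     11010
3. Add 1:           11011

Answer: 11011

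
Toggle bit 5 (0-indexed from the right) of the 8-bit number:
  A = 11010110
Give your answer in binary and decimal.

Mask = 1 << 5 = 00100000
Bit 5 of A is 0; XOR with the mask flips it to 1.
  11010110
^ 00100000
----------
  11110110

Answer: 11110110 (246)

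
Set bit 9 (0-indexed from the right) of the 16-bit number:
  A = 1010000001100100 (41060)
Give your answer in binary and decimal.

Mask = 1 << 9 = 0000001000000000
Bit 9 of A is 0, so OR-ing with the mask flips it to 1.
  1010000001100100
| 0000001000000000
------------------
  1010001001100100

Answer: 1010001001100100 (41572)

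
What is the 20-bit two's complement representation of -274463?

1. Binary of +274463:  01000011000000011111
2. Invert bits:     10111100111111100000
3. Add 1:           10111100111111100001

Answer: 10111100111111100001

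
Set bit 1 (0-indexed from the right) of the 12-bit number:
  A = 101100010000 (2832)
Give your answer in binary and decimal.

Mask = 1 << 1 = 000000000010
Bit 1 of A is 0, so OR-ing with the mask flips it to 1.
  101100010000
| 000000000010
--------------
  101100010010

Answer: 101100010010 (2834)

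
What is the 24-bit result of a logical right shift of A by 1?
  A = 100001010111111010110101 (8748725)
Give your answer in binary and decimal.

Logical shift right by 1: drop the bottom 1 bit(s), prepend 1 zero(s) on the left.
  100001010111111010110101  ->  keep [10000101011111101011010], discard [1], prepend 0
= 010000101011111101011010

Answer: 010000101011111101011010 (4374362)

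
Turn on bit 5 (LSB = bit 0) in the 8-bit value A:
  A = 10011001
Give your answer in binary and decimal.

Mask = 1 << 5 = 00100000
Bit 5 of A is 0, so OR-ing with the mask flips it to 1.
  10011001
| 00100000
----------
  10111001

Answer: 10111001 (185)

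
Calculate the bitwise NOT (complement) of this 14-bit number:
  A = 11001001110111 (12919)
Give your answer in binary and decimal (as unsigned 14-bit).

Flip each bit (0->1, 1->0):
  11001001110111
  00110110001000

Answer: 00110110001000 (3464)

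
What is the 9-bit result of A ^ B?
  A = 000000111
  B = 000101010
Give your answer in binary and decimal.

Apply ^ to each column (1 where bits differ):
  000000111
^ 000101010
-----------
  000101101

Answer: 000101101 (45)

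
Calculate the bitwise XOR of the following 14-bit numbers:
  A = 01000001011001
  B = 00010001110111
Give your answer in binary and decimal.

Apply ^ to each column (1 where bits differ):
  01000001011001
^ 00010001110111
----------------
  01010000101110

Answer: 01010000101110 (5166)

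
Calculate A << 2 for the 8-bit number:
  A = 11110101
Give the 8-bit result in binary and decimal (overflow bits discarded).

Shift left by 2: drop the top 2 bit(s), append 2 zero(s) on the right.
  11110101  ->  discard [11], keep [110101], append 00
= 11010100

Answer: 11010100 (212)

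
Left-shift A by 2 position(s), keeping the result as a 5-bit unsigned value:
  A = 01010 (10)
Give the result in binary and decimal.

Shift left by 2: drop the top 2 bit(s), append 2 zero(s) on the right.
  01010  ->  discard [01], keep [010], append 00
= 01000

Answer: 01000 (8)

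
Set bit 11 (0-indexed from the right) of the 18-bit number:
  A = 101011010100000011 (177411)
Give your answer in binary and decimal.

Mask = 1 << 11 = 000000100000000000
Bit 11 of A is 0, so OR-ing with the mask flips it to 1.
  101011010100000011
| 000000100000000000
--------------------
  101011110100000011

Answer: 101011110100000011 (179459)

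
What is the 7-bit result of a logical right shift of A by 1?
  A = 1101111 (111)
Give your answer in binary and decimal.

Logical shift right by 1: drop the bottom 1 bit(s), prepend 1 zero(s) on the left.
  1101111  ->  keep [110111], discard [1], prepend 0
= 0110111

Answer: 0110111 (55)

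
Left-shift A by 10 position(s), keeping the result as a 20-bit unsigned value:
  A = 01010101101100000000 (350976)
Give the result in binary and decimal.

Shift left by 10: drop the top 10 bit(s), append 10 zero(s) on the right.
  01010101101100000000  ->  discard [0101010110], keep [1100000000], append 0000000000
= 11000000000000000000

Answer: 11000000000000000000 (786432)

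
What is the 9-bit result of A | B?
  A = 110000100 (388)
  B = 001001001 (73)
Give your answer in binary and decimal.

Apply | to each column (1 where either bit is 1):
  110000100
| 001001001
-----------
  111001101

Answer: 111001101 (461)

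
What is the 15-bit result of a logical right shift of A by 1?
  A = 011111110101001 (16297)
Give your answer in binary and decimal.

Logical shift right by 1: drop the bottom 1 bit(s), prepend 1 zero(s) on the left.
  011111110101001  ->  keep [01111111010100], discard [1], prepend 0
= 001111111010100

Answer: 001111111010100 (8148)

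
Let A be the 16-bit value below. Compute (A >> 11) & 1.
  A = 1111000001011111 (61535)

Bit 11 is the 12th from the right.
  1111000001011111
      ^
That bit is 0.

Answer: 0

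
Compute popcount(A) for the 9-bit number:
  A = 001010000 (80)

001010000
1-bits at positions (from bit 0 = LSB): 4, 6
Count = 2

Answer: 2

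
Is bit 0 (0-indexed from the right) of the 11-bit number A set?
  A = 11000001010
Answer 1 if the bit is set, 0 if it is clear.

Bit 0 is the 1st from the right.
  11000001010
            ^
That bit is 0.

Answer: 0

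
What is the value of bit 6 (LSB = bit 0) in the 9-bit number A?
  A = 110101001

Bit 6 is the 7th from the right.
  110101001
    ^
That bit is 0.

Answer: 0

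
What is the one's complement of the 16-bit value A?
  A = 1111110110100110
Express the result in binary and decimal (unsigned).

Flip each bit (0->1, 1->0):
  1111110110100110
  0000001001011001

Answer: 0000001001011001 (601)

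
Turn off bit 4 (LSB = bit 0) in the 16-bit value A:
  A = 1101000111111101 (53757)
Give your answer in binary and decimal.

Mask = ~(1 << 4) = 1111111111101111
Bit 4 of A is 1, so AND-ing with the mask clears it to 0.
  1101000111111101
& 1111111111101111
------------------
  1101000111101101

Answer: 1101000111101101 (53741)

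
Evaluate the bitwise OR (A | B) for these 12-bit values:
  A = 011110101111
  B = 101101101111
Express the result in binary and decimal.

Apply | to each column (1 where either bit is 1):
  011110101111
| 101101101111
--------------
  111111101111

Answer: 111111101111 (4079)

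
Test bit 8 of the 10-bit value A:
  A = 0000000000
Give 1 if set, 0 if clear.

Bit 8 is the 9th from the right.
  0000000000
   ^
That bit is 0.

Answer: 0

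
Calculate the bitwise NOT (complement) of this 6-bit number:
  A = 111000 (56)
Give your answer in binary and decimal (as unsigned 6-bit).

Flip each bit (0->1, 1->0):
  111000
  000111

Answer: 000111 (7)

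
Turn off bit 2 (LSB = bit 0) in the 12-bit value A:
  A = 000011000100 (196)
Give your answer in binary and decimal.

Mask = ~(1 << 2) = 111111111011
Bit 2 of A is 1, so AND-ing with the mask clears it to 0.
  000011000100
& 111111111011
--------------
  000011000000

Answer: 000011000000 (192)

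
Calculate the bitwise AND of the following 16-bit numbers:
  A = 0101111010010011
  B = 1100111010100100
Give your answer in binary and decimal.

Apply & to each column (1 only where both bits are 1):
  0101111010010011
& 1100111010100100
------------------
  0100111010000000

Answer: 0100111010000000 (20096)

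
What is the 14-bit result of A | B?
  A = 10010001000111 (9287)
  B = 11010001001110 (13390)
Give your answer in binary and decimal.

Apply | to each column (1 where either bit is 1):
  10010001000111
| 11010001001110
----------------
  11010001001111

Answer: 11010001001111 (13391)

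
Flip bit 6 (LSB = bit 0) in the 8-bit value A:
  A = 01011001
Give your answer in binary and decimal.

Mask = 1 << 6 = 01000000
Bit 6 of A is 1; XOR with the mask flips it to 0.
  01011001
^ 01000000
----------
  00011001

Answer: 00011001 (25)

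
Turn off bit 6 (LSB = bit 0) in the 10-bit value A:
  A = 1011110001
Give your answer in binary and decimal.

Mask = ~(1 << 6) = 1110111111
Bit 6 of A is 1, so AND-ing with the mask clears it to 0.
  1011110001
& 1110111111
------------
  1010110001

Answer: 1010110001 (689)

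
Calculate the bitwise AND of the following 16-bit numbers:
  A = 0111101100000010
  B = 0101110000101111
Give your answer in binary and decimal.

Apply & to each column (1 only where both bits are 1):
  0111101100000010
& 0101110000101111
------------------
  0101100000000010

Answer: 0101100000000010 (22530)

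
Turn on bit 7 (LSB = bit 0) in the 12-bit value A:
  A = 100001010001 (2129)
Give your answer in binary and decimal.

Mask = 1 << 7 = 000010000000
Bit 7 of A is 0, so OR-ing with the mask flips it to 1.
  100001010001
| 000010000000
--------------
  100011010001

Answer: 100011010001 (2257)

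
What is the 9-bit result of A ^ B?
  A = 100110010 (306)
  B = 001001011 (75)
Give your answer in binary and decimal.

Apply ^ to each column (1 where bits differ):
  100110010
^ 001001011
-----------
  101111001

Answer: 101111001 (377)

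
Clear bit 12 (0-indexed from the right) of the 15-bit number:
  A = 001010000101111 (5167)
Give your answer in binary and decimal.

Mask = ~(1 << 12) = 110111111111111
Bit 12 of A is 1, so AND-ing with the mask clears it to 0.
  001010000101111
& 110111111111111
-----------------
  000010000101111

Answer: 000010000101111 (1071)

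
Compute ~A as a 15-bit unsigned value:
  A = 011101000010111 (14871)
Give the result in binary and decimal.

Flip each bit (0->1, 1->0):
  011101000010111
  100010111101000

Answer: 100010111101000 (17896)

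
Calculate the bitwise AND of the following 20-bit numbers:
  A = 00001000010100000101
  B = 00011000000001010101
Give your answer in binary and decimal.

Apply & to each column (1 only where both bits are 1):
  00001000010100000101
& 00011000000001010101
----------------------
  00001000000000000101

Answer: 00001000000000000101 (32773)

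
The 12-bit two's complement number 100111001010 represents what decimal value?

MSB is 1, so the value is negative. Find the magnitude:
1. Invert bits:  011000110101
2. Add 1:        011000110110  = 1590
3. Apply sign:   -1590

Answer: -1590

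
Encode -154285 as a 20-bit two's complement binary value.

1. Binary of +154285:  00100101101010101101
2. Invert bits:     11011010010101010010
3. Add 1:           11011010010101010011

Answer: 11011010010101010011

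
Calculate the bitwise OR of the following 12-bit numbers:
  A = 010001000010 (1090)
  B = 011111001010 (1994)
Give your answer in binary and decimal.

Apply | to each column (1 where either bit is 1):
  010001000010
| 011111001010
--------------
  011111001010

Answer: 011111001010 (1994)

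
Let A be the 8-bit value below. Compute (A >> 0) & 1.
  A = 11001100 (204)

Bit 0 is the 1st from the right.
  11001100
         ^
That bit is 0.

Answer: 0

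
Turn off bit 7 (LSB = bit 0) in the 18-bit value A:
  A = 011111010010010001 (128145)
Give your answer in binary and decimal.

Mask = ~(1 << 7) = 111111111101111111
Bit 7 of A is 1, so AND-ing with the mask clears it to 0.
  011111010010010001
& 111111111101111111
--------------------
  011111010000010001

Answer: 011111010000010001 (128017)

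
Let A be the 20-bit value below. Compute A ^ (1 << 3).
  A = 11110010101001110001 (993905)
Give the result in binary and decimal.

Mask = 1 << 3 = 00000000000000001000
Bit 3 of A is 0; XOR with the mask flips it to 1.
  11110010101001110001
^ 00000000000000001000
----------------------
  11110010101001111001

Answer: 11110010101001111001 (993913)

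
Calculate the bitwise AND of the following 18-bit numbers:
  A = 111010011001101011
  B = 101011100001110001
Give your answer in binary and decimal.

Apply & to each column (1 only where both bits are 1):
  111010011001101011
& 101011100001110001
--------------------
  101010000001100001

Answer: 101010000001100001 (172129)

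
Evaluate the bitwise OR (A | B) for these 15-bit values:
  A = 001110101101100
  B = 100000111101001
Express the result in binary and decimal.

Apply | to each column (1 where either bit is 1):
  001110101101100
| 100000111101001
-----------------
  101110111101101

Answer: 101110111101101 (24045)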